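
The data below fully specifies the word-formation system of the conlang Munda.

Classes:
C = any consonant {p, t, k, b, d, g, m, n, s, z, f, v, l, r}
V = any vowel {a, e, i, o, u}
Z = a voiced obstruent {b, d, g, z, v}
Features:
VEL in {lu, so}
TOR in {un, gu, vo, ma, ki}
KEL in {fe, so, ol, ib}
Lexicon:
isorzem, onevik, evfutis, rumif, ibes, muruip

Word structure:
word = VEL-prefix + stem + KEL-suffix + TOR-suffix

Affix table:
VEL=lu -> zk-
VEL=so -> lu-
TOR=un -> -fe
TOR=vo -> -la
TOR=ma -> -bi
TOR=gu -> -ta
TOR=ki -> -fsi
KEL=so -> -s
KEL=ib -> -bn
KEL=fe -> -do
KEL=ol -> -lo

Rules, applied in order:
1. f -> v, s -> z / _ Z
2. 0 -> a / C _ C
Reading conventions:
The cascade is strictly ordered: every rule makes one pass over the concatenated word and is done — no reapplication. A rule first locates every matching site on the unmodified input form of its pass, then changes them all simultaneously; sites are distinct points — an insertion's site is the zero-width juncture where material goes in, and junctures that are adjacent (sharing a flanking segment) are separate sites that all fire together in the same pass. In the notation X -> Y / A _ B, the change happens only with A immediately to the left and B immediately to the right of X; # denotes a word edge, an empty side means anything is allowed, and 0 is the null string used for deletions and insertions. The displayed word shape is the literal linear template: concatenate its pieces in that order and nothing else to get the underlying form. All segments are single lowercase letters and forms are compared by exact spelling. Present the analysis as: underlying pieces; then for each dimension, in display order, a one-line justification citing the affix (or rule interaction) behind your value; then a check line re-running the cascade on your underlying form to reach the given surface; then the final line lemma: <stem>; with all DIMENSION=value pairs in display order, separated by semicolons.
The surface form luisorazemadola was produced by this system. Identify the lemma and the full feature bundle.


underlying: lu-isorzem-do-la
VEL=so - signalled by the affix lu-
TOR=vo - signalled by the affix -la
KEL=fe - signalled by the affix -do
check: luisorzemdola -> luisorzemdola -> luisorazemadola
lemma: isorzem; VEL=so; TOR=vo; KEL=fe


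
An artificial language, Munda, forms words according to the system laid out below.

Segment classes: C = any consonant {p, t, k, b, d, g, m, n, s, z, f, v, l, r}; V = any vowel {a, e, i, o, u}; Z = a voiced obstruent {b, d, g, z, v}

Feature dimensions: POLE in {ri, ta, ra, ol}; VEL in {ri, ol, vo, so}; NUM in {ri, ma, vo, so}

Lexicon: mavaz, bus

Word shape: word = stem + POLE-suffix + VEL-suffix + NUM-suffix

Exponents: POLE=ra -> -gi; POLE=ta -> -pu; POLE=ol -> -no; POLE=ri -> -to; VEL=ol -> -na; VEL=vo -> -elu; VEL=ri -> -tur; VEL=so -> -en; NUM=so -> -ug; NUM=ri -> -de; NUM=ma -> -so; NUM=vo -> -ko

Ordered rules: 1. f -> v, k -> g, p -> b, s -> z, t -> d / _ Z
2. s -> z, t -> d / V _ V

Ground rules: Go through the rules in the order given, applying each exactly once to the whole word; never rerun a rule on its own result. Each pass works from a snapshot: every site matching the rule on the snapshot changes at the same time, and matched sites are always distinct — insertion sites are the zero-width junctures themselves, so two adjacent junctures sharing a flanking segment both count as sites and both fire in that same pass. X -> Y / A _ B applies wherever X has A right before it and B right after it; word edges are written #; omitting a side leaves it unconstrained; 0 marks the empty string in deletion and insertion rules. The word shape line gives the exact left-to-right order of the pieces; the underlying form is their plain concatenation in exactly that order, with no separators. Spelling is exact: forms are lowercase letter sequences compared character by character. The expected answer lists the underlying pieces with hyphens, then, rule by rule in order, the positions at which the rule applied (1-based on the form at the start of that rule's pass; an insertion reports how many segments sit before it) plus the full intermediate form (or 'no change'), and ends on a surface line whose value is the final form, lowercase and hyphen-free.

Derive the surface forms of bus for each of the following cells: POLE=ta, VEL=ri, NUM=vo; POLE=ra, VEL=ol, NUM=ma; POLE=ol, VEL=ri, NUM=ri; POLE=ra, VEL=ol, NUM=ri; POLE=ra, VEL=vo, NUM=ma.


cell POLE=ta, VEL=ri, NUM=vo:
underlying: bus-pu-tur-ko
1. f -> v, k -> g, p -> b, s -> z, t -> d / _ Z: no change
2. s -> z, t -> d / V _ V: fires at position(s) 6: buspudurko
surface: buspudurko

cell POLE=ra, VEL=ol, NUM=ma:
underlying: bus-gi-na-so
1. f -> v, k -> g, p -> b, s -> z, t -> d / _ Z: fires at position(s) 3: buzginaso
2. s -> z, t -> d / V _ V: fires at position(s) 8: buzginazo
surface: buzginazo

cell POLE=ol, VEL=ri, NUM=ri:
underlying: bus-no-tur-de
1. f -> v, k -> g, p -> b, s -> z, t -> d / _ Z: no change
2. s -> z, t -> d / V _ V: fires at position(s) 6: busnodurde
surface: busnodurde

cell POLE=ra, VEL=ol, NUM=ri:
underlying: bus-gi-na-de
1. f -> v, k -> g, p -> b, s -> z, t -> d / _ Z: fires at position(s) 3: buzginade
2. s -> z, t -> d / V _ V: no change
surface: buzginade

cell POLE=ra, VEL=vo, NUM=ma:
underlying: bus-gi-elu-so
1. f -> v, k -> g, p -> b, s -> z, t -> d / _ Z: fires at position(s) 3: buzgieluso
2. s -> z, t -> d / V _ V: fires at position(s) 9: buzgieluzo
surface: buzgieluzo


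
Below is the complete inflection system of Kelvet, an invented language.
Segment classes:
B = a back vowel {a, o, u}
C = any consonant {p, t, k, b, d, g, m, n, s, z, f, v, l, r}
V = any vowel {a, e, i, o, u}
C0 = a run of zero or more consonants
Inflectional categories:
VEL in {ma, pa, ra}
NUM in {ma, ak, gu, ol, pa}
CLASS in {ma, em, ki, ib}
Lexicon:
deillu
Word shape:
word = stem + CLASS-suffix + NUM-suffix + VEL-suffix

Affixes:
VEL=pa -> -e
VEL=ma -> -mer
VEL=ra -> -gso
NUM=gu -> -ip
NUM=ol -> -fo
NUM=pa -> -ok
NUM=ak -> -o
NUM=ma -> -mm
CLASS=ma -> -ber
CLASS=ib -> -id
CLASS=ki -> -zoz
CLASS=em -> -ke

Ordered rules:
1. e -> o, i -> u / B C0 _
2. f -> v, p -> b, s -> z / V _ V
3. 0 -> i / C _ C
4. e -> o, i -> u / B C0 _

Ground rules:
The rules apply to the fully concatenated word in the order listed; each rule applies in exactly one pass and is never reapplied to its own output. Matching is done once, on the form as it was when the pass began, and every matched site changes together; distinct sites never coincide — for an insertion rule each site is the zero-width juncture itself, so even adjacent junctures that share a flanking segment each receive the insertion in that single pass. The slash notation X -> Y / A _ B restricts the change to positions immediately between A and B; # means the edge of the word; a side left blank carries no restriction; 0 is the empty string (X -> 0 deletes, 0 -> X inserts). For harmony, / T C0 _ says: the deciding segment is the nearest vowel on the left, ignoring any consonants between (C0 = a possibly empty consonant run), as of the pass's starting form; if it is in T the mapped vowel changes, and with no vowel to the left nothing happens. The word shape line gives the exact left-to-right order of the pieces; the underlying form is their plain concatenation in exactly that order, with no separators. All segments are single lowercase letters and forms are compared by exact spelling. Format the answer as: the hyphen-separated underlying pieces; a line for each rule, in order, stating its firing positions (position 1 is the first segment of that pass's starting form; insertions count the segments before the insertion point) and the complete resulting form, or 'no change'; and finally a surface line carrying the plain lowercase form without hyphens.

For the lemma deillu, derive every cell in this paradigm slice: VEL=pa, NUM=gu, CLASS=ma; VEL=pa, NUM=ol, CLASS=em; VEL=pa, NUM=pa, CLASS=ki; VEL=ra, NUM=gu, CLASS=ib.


cell VEL=pa, NUM=gu, CLASS=ma:
underlying: deillu-ber-ip-e
1. e -> o, i -> u / B C0 _: fires at position(s) 8: deilluboripe
2. f -> v, p -> b, s -> z / V _ V: fires at position(s) 11: deilluboribe
3. 0 -> i / C _ C: inserts after position(s) 4: deililuboribe
4. e -> o, i -> u / B C0 _: fires at position(s) 11: deililuborube
surface: deililuborube

cell VEL=pa, NUM=ol, CLASS=em:
underlying: deillu-ke-fo-e
1. e -> o, i -> u / B C0 _: fires at position(s) 8, 11: deillukofoo
2. f -> v, p -> b, s -> z / V _ V: fires at position(s) 9: deillukovoo
3. 0 -> i / C _ C: inserts after position(s) 4: deililukovoo
4. e -> o, i -> u / B C0 _: no change
surface: deililukovoo

cell VEL=pa, NUM=pa, CLASS=ki:
underlying: deillu-zoz-ok-e
1. e -> o, i -> u / B C0 _: fires at position(s) 12: deilluzozoko
2. f -> v, p -> b, s -> z / V _ V: no change
3. 0 -> i / C _ C: inserts after position(s) 4: deililuzozoko
4. e -> o, i -> u / B C0 _: no change
surface: deililuzozoko

cell VEL=ra, NUM=gu, CLASS=ib:
underlying: deillu-id-ip-gso
1. e -> o, i -> u / B C0 _: fires at position(s) 7: deilluudipgso
2. f -> v, p -> b, s -> z / V _ V: no change
3. 0 -> i / C _ C: inserts after position(s) 4, 10, 11: deililuudipigiso
4. e -> o, i -> u / B C0 _: fires at position(s) 10: deililuudupigiso
surface: deililuudupigiso


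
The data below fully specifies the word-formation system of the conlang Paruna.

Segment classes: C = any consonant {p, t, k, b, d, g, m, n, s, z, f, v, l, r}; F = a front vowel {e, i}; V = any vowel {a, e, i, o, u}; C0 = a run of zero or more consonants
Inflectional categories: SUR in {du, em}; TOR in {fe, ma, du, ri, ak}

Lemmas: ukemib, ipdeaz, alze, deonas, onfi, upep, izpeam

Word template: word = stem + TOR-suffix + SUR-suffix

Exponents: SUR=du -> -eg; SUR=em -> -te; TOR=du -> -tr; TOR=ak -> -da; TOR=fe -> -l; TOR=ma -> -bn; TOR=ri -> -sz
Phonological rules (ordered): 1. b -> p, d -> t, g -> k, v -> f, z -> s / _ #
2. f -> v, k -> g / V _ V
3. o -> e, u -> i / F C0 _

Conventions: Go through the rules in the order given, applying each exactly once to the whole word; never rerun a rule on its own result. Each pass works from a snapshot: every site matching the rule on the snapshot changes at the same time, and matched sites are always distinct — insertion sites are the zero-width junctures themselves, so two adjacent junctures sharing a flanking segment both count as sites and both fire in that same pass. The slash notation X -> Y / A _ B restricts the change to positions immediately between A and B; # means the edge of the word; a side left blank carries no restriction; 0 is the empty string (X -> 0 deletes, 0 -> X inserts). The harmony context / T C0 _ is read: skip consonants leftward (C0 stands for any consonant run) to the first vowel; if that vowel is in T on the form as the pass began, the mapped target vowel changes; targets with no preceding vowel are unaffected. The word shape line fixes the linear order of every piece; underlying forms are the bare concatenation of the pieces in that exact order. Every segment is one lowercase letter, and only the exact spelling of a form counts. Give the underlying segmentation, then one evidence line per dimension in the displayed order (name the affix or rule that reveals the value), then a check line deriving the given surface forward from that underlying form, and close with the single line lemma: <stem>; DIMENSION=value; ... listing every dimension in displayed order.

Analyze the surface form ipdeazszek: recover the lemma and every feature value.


underlying: ipdeaz-sz-eg
SUR=du - signalled by the affix -eg
TOR=ri - signalled by the affix -sz
check: ipdeazszeg -> ipdeazszek -> ipdeazszek -> ipdeazszek
lemma: ipdeaz; SUR=du; TOR=ri


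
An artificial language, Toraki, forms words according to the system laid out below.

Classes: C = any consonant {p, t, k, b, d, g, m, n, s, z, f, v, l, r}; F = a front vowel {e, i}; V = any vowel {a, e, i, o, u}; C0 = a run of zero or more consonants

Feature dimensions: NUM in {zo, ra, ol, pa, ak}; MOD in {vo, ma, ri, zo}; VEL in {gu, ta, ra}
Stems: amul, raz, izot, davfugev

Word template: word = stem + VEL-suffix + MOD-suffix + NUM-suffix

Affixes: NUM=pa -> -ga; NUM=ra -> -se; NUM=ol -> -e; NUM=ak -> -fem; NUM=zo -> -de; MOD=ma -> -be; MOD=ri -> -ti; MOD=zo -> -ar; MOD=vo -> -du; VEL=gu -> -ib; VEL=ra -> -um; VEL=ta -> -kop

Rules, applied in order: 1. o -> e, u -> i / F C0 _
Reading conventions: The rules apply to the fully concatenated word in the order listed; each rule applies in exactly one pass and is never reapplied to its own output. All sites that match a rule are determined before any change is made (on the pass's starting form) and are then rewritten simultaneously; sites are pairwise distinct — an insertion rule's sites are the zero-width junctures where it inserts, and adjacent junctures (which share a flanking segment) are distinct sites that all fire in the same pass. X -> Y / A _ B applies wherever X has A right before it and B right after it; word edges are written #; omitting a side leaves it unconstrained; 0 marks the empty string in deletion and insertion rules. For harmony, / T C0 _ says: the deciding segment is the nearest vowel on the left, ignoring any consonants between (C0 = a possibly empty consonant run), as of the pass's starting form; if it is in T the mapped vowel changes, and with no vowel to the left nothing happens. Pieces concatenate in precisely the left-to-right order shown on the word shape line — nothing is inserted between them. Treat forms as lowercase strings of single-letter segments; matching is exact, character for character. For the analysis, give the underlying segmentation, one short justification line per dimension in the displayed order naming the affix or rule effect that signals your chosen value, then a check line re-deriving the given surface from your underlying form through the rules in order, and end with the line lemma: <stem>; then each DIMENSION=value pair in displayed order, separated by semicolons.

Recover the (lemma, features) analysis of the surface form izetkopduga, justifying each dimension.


underlying: izot-kop-du-ga
NUM=pa - signalled by the affix -ga
MOD=vo - signalled by the affix -du
VEL=ta - signalled by the affix -kop
check: izotkopduga -> izetkopduga
lemma: izot; NUM=pa; MOD=vo; VEL=ta


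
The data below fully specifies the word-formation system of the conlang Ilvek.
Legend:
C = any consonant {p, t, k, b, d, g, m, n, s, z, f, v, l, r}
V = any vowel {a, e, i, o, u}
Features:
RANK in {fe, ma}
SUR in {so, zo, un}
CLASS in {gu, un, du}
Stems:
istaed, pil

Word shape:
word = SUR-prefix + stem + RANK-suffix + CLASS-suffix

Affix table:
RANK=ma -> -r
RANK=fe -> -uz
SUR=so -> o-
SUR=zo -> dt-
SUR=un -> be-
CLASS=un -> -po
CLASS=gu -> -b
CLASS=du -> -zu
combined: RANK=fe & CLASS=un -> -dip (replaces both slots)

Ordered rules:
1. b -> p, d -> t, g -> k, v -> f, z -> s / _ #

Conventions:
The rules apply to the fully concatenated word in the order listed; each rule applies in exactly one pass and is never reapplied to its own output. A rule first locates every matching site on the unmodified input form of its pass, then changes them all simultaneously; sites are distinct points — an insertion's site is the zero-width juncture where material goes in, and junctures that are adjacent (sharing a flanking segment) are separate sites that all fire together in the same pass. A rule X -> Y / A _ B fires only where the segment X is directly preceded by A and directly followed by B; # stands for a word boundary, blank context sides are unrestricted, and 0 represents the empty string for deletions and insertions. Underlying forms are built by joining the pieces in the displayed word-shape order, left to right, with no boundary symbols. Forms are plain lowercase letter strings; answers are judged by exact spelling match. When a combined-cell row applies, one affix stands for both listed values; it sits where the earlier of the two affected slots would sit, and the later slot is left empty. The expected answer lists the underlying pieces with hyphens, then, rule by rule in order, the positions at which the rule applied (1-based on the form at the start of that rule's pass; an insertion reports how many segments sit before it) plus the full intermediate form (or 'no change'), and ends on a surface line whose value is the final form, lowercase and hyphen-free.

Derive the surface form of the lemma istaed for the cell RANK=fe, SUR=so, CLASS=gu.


underlying: o-istaed-uz-b
1. b -> p, d -> t, g -> k, v -> f, z -> s / _ #: fires at position(s) 10: oistaeduzp
surface: oistaeduzp


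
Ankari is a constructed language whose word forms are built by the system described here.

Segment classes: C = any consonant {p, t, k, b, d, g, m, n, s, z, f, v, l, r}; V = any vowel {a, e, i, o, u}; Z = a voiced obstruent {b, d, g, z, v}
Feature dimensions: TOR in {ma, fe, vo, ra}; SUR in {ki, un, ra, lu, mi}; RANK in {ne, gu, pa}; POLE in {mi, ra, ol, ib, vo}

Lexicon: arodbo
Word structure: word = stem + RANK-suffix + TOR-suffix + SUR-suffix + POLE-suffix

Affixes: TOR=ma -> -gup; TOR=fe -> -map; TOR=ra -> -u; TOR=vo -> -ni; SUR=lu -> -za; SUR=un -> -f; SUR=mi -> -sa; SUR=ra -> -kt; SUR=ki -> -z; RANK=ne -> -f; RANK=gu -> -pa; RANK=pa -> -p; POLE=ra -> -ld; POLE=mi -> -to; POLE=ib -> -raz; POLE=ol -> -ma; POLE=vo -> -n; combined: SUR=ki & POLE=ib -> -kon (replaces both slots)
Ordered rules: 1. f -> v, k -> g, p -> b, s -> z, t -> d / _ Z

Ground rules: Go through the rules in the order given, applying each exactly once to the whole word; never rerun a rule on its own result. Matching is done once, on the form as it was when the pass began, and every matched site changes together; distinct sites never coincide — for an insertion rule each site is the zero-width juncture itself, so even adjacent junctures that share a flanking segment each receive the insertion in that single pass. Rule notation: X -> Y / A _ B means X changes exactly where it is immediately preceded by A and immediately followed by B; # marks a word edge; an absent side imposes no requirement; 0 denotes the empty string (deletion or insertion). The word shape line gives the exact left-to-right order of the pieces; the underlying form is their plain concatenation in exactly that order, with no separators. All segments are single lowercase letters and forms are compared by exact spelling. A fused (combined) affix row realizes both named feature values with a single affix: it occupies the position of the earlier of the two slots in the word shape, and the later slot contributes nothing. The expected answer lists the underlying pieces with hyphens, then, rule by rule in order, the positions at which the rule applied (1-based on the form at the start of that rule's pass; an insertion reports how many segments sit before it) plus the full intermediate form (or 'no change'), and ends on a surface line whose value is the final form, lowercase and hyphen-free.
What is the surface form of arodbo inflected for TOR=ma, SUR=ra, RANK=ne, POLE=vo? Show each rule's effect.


underlying: arodbo-f-gup-kt-n
1. f -> v, k -> g, p -> b, s -> z, t -> d / _ Z: fires at position(s) 7: arodbovgupktn
surface: arodbovgupktn


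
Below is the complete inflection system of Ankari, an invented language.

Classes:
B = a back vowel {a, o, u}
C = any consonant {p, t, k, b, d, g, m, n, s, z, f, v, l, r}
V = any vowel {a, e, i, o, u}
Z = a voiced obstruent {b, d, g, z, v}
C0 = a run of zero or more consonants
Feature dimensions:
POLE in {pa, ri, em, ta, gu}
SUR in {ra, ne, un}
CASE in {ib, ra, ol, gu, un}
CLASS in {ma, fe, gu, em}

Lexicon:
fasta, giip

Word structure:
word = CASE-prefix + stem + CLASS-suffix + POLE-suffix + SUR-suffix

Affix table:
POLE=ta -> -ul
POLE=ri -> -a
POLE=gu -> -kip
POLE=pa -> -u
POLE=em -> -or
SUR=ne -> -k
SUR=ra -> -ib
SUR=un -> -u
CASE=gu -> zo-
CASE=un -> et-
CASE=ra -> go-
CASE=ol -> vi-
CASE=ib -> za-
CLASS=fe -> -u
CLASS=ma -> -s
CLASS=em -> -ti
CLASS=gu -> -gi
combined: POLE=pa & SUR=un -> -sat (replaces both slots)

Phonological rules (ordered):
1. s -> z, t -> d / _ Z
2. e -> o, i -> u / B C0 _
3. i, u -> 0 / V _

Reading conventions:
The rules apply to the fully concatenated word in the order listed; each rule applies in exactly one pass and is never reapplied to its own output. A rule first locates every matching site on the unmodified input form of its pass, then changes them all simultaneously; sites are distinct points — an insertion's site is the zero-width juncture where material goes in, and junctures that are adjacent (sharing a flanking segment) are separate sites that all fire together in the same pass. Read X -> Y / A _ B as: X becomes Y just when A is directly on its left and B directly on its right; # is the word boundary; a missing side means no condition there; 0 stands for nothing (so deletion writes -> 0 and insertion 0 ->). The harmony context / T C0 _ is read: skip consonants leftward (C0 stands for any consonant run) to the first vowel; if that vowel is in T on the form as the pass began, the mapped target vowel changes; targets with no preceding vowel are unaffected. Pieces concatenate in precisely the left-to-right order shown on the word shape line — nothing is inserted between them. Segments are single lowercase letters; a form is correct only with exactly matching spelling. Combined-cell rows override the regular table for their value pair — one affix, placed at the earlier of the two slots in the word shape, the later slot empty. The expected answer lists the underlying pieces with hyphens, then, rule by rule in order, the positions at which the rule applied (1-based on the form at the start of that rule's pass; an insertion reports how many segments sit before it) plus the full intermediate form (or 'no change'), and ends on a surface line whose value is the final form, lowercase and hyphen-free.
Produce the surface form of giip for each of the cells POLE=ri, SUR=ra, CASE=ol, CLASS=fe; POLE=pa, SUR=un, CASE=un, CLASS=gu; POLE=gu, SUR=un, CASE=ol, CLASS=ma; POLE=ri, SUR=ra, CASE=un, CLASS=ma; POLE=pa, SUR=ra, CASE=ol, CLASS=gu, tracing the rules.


cell POLE=ri, SUR=ra, CASE=ol, CLASS=fe:
underlying: vi-giip-u-a-ib
1. s -> z, t -> d / _ Z: no change
2. e -> o, i -> u / B C0 _: fires at position(s) 9: vigiipuaub
3. i, u -> 0 / V _: fires at position(s) 5, 9: vigipuab
surface: vigipuab

cell POLE=pa, SUR=un, CASE=un, CLASS=gu:
underlying: et-giip-gi-sat
1. s -> z, t -> d / _ Z: fires at position(s) 2: edgiipgisat
2. e -> o, i -> u / B C0 _: no change
3. i, u -> 0 / V _: fires at position(s) 5: edgipgisat
surface: edgipgisat

cell POLE=gu, SUR=un, CASE=ol, CLASS=ma:
underlying: vi-giip-s-kip-u
1. s -> z, t -> d / _ Z: no change
2. e -> o, i -> u / B C0 _: no change
3. i, u -> 0 / V _: fires at position(s) 5: vigipskipu
surface: vigipskipu

cell POLE=ri, SUR=ra, CASE=un, CLASS=ma:
underlying: et-giip-s-a-ib
1. s -> z, t -> d / _ Z: fires at position(s) 2: edgiipsaib
2. e -> o, i -> u / B C0 _: fires at position(s) 9: edgiipsaub
3. i, u -> 0 / V _: fires at position(s) 5, 9: edgipsab
surface: edgipsab

cell POLE=pa, SUR=ra, CASE=ol, CLASS=gu:
underlying: vi-giip-gi-u-ib
1. s -> z, t -> d / _ Z: no change
2. e -> o, i -> u / B C0 _: fires at position(s) 10: vigiipgiuub
3. i, u -> 0 / V _: fires at position(s) 5, 9, 10: vigipgib
surface: vigipgib


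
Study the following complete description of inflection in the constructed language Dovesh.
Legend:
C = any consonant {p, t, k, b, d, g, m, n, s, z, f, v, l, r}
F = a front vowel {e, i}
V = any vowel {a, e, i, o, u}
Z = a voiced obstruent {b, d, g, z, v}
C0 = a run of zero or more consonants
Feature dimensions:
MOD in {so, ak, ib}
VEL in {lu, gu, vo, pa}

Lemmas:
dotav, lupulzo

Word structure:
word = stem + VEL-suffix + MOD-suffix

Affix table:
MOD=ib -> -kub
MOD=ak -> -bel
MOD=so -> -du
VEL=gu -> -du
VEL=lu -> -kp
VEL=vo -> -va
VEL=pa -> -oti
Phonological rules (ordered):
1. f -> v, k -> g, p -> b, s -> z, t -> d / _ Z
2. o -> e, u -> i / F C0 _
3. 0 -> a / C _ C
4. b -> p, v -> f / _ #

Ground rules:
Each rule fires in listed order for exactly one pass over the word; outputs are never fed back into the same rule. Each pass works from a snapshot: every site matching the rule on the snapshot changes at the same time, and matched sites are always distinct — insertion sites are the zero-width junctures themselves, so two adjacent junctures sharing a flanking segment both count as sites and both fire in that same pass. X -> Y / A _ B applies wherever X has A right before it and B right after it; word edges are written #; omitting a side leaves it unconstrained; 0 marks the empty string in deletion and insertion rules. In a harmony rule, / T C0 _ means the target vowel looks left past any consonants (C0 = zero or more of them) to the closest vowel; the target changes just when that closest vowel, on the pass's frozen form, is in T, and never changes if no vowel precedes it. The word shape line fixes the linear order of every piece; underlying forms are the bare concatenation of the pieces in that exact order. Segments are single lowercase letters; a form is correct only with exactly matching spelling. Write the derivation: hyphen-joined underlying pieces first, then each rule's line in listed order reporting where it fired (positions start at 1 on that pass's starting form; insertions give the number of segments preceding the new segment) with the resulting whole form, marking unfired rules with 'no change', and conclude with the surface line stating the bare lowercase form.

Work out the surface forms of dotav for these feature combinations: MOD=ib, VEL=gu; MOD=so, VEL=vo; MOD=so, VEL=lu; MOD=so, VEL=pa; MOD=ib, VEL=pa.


cell MOD=ib, VEL=gu:
underlying: dotav-du-kub
1. f -> v, k -> g, p -> b, s -> z, t -> d / _ Z: no change
2. o -> e, u -> i / F C0 _: no change
3. 0 -> a / C _ C: inserts after position(s) 5: dotavadukub
4. b -> p, v -> f / _ #: fires at position(s) 11: dotavadukup
surface: dotavadukup

cell MOD=so, VEL=vo:
underlying: dotav-va-du
1. f -> v, k -> g, p -> b, s -> z, t -> d / _ Z: no change
2. o -> e, u -> i / F C0 _: no change
3. 0 -> a / C _ C: inserts after position(s) 5: dotavavadu
4. b -> p, v -> f / _ #: no change
surface: dotavavadu

cell MOD=so, VEL=lu:
underlying: dotav-kp-du
1. f -> v, k -> g, p -> b, s -> z, t -> d / _ Z: fires at position(s) 7: dotavkbdu
2. o -> e, u -> i / F C0 _: no change
3. 0 -> a / C _ C: inserts after position(s) 5, 6, 7: dotavakabadu
4. b -> p, v -> f / _ #: no change
surface: dotavakabadu

cell MOD=so, VEL=pa:
underlying: dotav-oti-du
1. f -> v, k -> g, p -> b, s -> z, t -> d / _ Z: no change
2. o -> e, u -> i / F C0 _: fires at position(s) 10: dotavotidi
3. 0 -> a / C _ C: no change
4. b -> p, v -> f / _ #: no change
surface: dotavotidi

cell MOD=ib, VEL=pa:
underlying: dotav-oti-kub
1. f -> v, k -> g, p -> b, s -> z, t -> d / _ Z: no change
2. o -> e, u -> i / F C0 _: fires at position(s) 10: dotavotikib
3. 0 -> a / C _ C: no change
4. b -> p, v -> f / _ #: fires at position(s) 11: dotavotikip
surface: dotavotikip


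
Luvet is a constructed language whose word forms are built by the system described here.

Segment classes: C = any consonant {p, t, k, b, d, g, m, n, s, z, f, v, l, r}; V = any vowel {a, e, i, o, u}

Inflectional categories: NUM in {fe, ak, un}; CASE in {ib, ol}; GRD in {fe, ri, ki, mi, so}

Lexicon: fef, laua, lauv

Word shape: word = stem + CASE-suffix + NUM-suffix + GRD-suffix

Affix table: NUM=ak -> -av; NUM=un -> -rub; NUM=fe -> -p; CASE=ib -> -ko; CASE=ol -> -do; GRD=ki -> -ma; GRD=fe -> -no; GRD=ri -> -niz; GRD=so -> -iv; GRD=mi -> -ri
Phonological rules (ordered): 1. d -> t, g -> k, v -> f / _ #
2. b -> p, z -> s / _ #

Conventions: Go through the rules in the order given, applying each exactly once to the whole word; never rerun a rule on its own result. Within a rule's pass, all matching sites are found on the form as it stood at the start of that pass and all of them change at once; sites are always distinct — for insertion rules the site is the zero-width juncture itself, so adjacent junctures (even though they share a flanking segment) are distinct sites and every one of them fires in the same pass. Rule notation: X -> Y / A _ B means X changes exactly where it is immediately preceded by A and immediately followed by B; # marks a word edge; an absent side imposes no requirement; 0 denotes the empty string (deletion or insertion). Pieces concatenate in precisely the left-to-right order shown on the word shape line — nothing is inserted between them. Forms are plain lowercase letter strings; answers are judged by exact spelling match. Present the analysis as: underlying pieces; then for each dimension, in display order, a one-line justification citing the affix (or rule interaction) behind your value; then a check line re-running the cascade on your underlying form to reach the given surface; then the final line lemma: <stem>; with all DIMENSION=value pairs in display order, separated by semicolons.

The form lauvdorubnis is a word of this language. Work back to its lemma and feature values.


underlying: lauv-do-rub-niz
NUM=un - signalled by the affix -rub
CASE=ol - signalled by the affix -do
GRD=ri - signalled by the affix -niz
check: lauvdorubniz -> lauvdorubniz -> lauvdorubnis
lemma: lauv; NUM=un; CASE=ol; GRD=ri


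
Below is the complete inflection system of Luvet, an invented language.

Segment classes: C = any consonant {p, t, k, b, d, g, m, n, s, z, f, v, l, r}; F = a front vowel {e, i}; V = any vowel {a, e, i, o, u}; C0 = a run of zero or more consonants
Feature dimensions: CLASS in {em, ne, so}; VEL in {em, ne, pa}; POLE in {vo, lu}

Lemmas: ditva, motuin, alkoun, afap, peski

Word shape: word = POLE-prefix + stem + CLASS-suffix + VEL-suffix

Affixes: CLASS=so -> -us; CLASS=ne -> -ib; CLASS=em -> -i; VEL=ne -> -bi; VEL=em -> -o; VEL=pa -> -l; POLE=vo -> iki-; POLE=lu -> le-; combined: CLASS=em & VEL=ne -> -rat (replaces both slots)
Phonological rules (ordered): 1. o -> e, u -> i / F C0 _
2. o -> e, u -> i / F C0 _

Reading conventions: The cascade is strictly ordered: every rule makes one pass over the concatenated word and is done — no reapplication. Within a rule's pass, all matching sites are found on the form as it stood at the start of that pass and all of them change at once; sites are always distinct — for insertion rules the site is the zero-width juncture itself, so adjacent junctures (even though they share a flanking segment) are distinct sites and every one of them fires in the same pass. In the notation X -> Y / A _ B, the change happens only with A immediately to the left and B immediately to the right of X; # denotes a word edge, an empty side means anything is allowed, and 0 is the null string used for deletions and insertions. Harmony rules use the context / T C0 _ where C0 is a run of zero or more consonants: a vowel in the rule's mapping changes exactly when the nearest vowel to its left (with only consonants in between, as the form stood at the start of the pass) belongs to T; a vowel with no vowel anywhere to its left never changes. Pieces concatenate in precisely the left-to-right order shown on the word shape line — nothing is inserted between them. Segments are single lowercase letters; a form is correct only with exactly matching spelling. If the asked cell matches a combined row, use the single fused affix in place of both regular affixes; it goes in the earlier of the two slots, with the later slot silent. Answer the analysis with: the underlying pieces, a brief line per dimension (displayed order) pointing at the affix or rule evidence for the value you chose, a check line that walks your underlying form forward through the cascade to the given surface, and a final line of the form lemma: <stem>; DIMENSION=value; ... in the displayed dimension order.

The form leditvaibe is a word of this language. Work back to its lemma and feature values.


underlying: le-ditva-ib-o
CLASS=ne - signalled by the affix -ib
VEL=em - signalled by the affix -o
POLE=lu - signalled by the affix le-
check: leditvaibo -> leditvaibe -> leditvaibe
lemma: ditva; CLASS=ne; VEL=em; POLE=lu


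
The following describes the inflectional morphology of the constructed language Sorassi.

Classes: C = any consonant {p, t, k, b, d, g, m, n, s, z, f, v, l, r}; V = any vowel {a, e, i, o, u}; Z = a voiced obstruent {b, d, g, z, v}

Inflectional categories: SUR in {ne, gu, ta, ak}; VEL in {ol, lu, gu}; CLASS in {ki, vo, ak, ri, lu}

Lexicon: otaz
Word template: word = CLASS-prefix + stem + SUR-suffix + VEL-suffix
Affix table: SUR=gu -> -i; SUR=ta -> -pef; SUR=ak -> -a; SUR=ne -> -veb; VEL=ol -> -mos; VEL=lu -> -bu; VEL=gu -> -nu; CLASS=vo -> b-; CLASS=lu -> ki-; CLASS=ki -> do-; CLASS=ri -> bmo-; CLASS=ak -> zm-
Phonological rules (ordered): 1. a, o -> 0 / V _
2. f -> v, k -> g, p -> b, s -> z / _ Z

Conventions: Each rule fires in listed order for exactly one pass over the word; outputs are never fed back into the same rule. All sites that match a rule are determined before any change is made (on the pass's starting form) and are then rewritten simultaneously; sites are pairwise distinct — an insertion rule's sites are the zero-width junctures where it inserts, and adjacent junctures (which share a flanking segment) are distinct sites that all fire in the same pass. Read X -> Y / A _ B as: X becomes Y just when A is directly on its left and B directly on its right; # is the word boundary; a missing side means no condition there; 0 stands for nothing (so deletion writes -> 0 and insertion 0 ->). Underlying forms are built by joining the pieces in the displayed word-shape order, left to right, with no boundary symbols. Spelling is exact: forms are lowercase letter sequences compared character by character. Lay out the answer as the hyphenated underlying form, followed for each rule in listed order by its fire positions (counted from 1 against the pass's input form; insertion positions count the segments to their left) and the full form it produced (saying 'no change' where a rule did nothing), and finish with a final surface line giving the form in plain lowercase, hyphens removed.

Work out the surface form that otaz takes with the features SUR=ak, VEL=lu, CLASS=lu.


underlying: ki-otaz-a-bu
1. a, o -> 0 / V _: fires at position(s) 3: kitazabu
2. f -> v, k -> g, p -> b, s -> z / _ Z: no change
surface: kitazabu


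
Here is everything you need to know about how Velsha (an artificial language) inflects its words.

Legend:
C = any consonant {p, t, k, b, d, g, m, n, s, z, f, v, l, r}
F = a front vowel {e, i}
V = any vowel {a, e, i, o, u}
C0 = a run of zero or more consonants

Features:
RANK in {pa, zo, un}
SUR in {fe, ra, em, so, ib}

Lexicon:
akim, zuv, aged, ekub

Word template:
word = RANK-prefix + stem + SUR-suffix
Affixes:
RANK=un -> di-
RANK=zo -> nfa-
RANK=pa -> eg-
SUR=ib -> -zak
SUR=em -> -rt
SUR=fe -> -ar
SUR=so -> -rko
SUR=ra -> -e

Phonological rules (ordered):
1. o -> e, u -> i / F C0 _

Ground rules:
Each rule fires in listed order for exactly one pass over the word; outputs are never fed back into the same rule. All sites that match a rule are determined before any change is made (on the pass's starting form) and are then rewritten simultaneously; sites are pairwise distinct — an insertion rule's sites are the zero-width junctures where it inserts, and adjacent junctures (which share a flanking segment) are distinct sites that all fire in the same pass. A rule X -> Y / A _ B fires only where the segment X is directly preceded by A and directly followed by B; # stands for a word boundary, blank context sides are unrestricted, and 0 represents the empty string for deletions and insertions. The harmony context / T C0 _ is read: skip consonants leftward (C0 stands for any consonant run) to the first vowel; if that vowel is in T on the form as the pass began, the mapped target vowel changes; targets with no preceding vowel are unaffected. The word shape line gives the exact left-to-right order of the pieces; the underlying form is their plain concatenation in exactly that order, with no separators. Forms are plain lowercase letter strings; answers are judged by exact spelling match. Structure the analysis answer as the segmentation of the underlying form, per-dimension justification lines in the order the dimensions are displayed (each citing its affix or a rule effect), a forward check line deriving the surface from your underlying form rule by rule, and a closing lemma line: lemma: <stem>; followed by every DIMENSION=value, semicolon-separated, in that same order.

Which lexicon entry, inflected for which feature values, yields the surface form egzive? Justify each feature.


underlying: eg-zuv-e
RANK=pa - signalled by the affix eg-
SUR=ra - signalled by the affix -e
check: egzuve -> egzive
lemma: zuv; RANK=pa; SUR=ra


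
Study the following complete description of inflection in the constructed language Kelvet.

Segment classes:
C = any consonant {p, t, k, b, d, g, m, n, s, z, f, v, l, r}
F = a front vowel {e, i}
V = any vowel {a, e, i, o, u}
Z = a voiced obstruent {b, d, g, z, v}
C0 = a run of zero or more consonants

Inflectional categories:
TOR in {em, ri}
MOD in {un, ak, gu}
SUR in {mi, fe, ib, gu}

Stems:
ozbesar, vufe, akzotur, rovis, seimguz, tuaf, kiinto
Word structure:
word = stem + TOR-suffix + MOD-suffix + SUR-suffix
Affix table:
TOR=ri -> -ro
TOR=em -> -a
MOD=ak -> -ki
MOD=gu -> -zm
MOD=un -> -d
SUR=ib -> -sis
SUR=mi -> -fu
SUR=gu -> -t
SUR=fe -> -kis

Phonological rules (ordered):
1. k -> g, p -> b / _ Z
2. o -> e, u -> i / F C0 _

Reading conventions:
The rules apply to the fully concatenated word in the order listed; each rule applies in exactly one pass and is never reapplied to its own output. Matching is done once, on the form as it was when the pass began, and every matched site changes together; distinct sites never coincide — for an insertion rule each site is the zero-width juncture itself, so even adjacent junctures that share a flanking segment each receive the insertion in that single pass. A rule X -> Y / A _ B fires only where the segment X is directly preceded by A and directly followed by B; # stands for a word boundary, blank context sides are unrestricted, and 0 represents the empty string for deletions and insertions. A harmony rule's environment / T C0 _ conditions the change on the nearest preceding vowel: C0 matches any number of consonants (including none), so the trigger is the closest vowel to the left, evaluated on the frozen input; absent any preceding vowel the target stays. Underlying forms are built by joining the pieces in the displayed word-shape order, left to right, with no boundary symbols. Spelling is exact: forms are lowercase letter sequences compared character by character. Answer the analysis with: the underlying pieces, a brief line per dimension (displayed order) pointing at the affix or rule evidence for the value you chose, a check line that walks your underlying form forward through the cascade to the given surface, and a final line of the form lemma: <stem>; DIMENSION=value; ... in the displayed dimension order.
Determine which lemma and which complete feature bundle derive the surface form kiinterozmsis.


underlying: kiinto-ro-zm-sis
TOR=ri - signalled by the affix -ro
MOD=gu - signalled by the affix -zm
SUR=ib - signalled by the affix -sis
check: kiintorozmsis -> kiintorozmsis -> kiinterozmsis
lemma: kiinto; TOR=ri; MOD=gu; SUR=ib


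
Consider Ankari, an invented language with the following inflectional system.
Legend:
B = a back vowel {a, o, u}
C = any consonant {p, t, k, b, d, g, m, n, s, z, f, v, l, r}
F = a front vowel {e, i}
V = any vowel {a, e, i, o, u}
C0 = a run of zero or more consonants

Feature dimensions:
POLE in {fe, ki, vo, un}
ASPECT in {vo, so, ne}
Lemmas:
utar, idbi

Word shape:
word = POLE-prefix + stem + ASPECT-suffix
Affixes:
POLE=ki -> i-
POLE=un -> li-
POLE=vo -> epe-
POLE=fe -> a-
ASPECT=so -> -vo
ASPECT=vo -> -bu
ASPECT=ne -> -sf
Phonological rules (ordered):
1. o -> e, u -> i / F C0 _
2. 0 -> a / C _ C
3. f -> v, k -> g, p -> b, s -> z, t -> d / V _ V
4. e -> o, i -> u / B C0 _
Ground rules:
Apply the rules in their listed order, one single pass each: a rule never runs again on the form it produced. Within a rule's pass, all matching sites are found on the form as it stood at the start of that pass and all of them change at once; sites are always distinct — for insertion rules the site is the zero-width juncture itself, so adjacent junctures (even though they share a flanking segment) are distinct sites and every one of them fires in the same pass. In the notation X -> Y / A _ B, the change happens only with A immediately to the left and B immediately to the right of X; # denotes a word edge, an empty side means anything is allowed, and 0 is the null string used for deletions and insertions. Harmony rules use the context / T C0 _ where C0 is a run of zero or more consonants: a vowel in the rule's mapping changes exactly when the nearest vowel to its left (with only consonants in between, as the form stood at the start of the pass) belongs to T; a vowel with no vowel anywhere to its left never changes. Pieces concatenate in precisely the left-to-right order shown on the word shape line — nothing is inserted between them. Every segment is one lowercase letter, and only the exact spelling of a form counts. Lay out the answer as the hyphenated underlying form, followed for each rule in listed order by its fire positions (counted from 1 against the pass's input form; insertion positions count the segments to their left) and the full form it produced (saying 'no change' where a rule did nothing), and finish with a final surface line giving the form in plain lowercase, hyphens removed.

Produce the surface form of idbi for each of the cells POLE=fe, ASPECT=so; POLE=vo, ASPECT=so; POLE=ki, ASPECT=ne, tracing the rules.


cell POLE=fe, ASPECT=so:
underlying: a-idbi-vo
1. o -> e, u -> i / F C0 _: fires at position(s) 7: aidbive
2. 0 -> a / C _ C: inserts after position(s) 3: aidabive
3. f -> v, k -> g, p -> b, s -> z, t -> d / V _ V: no change
4. e -> o, i -> u / B C0 _: fires at position(s) 2, 6: audabuve
surface: audabuve

cell POLE=vo, ASPECT=so:
underlying: epe-idbi-vo
1. o -> e, u -> i / F C0 _: fires at position(s) 9: epeidbive
2. 0 -> a / C _ C: inserts after position(s) 5: epeidabive
3. f -> v, k -> g, p -> b, s -> z, t -> d / V _ V: fires at position(s) 2: ebeidabive
4. e -> o, i -> u / B C0 _: fires at position(s) 8: ebeidabuve
surface: ebeidabuve

cell POLE=ki, ASPECT=ne:
underlying: i-idbi-sf
1. o -> e, u -> i / F C0 _: no change
2. 0 -> a / C _ C: inserts after position(s) 3, 6: iidabisaf
3. f -> v, k -> g, p -> b, s -> z, t -> d / V _ V: fires at position(s) 7: iidabizaf
4. e -> o, i -> u / B C0 _: fires at position(s) 6: iidabuzaf
surface: iidabuzaf
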